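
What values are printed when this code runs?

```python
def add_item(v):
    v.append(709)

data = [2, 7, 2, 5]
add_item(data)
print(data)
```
[2, 7, 2, 5, 709]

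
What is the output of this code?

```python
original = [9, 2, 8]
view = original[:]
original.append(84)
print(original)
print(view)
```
[9, 2, 8, 84]
[9, 2, 8]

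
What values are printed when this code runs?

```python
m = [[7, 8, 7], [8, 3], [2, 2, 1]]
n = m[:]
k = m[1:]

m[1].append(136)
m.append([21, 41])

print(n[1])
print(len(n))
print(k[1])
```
[8, 3, 136]
3
[2, 2, 1]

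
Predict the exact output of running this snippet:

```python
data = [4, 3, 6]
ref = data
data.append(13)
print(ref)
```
[4, 3, 6, 13]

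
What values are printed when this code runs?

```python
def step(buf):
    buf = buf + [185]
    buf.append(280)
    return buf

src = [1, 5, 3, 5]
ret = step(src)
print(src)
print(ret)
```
[1, 5, 3, 5]
[1, 5, 3, 5, 185, 280]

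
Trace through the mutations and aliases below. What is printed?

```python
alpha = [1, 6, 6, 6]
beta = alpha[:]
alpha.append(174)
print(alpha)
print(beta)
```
[1, 6, 6, 6, 174]
[1, 6, 6, 6]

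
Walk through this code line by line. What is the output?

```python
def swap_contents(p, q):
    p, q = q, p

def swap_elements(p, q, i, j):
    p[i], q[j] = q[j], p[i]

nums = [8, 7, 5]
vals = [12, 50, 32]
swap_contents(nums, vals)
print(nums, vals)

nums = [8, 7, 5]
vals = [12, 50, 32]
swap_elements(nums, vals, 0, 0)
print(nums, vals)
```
[8, 7, 5] [12, 50, 32]
[12, 7, 5] [8, 50, 32]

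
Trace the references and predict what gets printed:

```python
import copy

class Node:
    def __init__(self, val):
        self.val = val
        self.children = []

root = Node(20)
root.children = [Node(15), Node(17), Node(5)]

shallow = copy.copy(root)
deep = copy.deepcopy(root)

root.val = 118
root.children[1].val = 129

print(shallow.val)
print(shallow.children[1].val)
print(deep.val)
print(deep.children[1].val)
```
20
129
20
17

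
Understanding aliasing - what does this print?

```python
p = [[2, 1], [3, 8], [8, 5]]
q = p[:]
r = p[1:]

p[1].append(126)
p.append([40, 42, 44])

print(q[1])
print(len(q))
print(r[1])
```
[3, 8, 126]
3
[8, 5]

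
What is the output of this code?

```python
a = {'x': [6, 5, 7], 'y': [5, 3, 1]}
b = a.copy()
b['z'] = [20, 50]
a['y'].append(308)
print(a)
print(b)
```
{'x': [6, 5, 7], 'y': [5, 3, 1, 308]}
{'x': [6, 5, 7], 'y': [5, 3, 1, 308], 'z': [20, 50]}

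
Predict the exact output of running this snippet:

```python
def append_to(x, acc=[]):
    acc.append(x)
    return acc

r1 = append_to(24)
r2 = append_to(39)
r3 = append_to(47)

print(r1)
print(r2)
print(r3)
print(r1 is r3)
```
[24, 39, 47]
[24, 39, 47]
[24, 39, 47]
True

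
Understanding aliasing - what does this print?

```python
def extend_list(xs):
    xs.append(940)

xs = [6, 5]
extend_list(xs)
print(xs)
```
[6, 5, 940]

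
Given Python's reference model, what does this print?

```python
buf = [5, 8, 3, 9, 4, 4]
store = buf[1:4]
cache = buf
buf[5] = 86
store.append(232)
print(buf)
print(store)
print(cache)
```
[5, 8, 3, 9, 4, 86]
[8, 3, 9, 232]
[5, 8, 3, 9, 4, 86]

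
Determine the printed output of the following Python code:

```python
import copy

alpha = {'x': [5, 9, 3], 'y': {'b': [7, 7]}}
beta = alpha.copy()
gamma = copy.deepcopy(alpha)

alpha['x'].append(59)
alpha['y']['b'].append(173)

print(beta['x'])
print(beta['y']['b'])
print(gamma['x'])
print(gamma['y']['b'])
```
[5, 9, 3, 59]
[7, 7, 173]
[5, 9, 3]
[7, 7]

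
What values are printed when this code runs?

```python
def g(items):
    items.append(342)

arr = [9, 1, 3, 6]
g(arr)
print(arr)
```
[9, 1, 3, 6, 342]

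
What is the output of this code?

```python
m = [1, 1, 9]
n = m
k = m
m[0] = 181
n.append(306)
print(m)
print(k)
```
[181, 1, 9, 306]
[181, 1, 9, 306]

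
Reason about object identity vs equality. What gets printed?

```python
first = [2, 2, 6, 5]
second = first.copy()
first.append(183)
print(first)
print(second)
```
[2, 2, 6, 5, 183]
[2, 2, 6, 5]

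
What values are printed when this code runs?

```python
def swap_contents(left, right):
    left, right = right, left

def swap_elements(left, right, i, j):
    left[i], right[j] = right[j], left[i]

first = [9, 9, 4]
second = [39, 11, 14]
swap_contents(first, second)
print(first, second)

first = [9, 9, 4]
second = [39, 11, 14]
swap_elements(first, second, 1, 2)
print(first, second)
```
[9, 9, 4] [39, 11, 14]
[9, 14, 4] [39, 11, 9]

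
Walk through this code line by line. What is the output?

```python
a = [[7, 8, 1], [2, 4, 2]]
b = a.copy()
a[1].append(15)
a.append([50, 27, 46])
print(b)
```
[[7, 8, 1], [2, 4, 2, 15]]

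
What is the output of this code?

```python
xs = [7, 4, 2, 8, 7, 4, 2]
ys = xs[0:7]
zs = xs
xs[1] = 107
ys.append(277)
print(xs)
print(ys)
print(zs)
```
[7, 107, 2, 8, 7, 4, 2]
[7, 4, 2, 8, 7, 4, 2, 277]
[7, 107, 2, 8, 7, 4, 2]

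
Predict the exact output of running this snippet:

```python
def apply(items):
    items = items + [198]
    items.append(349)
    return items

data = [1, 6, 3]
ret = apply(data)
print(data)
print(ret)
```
[1, 6, 3]
[1, 6, 3, 198, 349]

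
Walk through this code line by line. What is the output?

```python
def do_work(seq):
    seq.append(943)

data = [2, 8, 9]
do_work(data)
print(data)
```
[2, 8, 9, 943]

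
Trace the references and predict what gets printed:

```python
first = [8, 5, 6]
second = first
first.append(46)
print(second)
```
[8, 5, 6, 46]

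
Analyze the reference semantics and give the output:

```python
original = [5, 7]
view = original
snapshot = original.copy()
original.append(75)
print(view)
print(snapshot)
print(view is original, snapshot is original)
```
[5, 7, 75]
[5, 7]
True False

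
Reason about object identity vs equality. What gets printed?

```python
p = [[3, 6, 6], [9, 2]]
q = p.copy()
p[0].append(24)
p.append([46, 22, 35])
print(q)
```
[[3, 6, 6, 24], [9, 2]]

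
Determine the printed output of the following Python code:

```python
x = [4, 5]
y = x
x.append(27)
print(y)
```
[4, 5, 27]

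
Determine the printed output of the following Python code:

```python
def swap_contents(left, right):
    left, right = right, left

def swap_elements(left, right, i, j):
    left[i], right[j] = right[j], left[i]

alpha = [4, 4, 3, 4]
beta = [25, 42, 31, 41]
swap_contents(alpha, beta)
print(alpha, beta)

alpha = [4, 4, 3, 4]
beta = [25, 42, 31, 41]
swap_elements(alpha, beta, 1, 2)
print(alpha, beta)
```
[4, 4, 3, 4] [25, 42, 31, 41]
[4, 31, 3, 4] [25, 42, 4, 41]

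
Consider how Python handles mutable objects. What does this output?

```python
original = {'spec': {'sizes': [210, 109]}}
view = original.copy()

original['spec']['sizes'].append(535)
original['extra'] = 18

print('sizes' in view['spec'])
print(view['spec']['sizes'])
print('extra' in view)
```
True
[210, 109, 535]
False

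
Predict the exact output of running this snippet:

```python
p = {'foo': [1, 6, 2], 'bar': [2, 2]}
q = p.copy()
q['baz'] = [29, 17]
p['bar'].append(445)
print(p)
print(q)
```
{'foo': [1, 6, 2], 'bar': [2, 2, 445]}
{'foo': [1, 6, 2], 'bar': [2, 2, 445], 'baz': [29, 17]}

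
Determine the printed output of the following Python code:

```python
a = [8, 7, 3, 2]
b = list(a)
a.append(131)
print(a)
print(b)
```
[8, 7, 3, 2, 131]
[8, 7, 3, 2]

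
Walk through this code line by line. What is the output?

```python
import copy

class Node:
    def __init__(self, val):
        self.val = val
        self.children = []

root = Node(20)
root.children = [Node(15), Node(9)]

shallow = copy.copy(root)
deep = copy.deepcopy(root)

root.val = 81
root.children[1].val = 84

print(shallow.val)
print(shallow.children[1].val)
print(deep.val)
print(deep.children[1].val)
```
20
84
20
9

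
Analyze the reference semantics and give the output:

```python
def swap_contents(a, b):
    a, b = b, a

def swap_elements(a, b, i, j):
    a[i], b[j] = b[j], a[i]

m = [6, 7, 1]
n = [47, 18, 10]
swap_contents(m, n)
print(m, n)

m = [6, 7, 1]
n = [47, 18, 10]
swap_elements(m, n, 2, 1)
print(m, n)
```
[6, 7, 1] [47, 18, 10]
[6, 7, 18] [47, 1, 10]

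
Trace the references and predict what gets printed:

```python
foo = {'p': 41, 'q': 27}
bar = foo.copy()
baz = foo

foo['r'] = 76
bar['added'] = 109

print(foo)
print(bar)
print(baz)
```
{'p': 41, 'q': 27, 'r': 76}
{'p': 41, 'q': 27, 'added': 109}
{'p': 41, 'q': 27, 'r': 76}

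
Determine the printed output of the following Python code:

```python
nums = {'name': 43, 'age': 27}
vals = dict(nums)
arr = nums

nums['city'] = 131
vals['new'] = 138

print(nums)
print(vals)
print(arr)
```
{'name': 43, 'age': 27, 'city': 131}
{'name': 43, 'age': 27, 'new': 138}
{'name': 43, 'age': 27, 'city': 131}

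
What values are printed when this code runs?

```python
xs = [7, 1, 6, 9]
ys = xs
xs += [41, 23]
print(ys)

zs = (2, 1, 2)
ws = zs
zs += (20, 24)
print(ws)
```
[7, 1, 6, 9, 41, 23]
(2, 1, 2)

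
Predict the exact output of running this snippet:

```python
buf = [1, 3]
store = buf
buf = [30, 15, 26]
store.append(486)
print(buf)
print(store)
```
[30, 15, 26]
[1, 3, 486]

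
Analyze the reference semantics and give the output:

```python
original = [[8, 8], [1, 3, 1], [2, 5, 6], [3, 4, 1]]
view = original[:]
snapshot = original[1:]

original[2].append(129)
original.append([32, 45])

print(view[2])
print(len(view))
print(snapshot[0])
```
[2, 5, 6, 129]
4
[1, 3, 1]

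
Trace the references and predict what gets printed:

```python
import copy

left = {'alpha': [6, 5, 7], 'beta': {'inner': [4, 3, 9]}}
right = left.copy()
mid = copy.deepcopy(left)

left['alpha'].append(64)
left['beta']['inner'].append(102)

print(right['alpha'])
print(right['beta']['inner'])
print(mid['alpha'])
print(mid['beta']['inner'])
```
[6, 5, 7, 64]
[4, 3, 9, 102]
[6, 5, 7]
[4, 3, 9]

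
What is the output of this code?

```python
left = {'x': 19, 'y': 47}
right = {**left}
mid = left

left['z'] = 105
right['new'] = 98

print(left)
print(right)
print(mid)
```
{'x': 19, 'y': 47, 'z': 105}
{'x': 19, 'y': 47, 'new': 98}
{'x': 19, 'y': 47, 'z': 105}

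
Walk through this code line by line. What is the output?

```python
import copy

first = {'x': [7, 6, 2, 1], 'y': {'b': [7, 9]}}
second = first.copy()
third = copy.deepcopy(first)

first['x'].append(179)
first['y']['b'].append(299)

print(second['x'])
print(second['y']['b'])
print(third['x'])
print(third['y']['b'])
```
[7, 6, 2, 1, 179]
[7, 9, 299]
[7, 6, 2, 1]
[7, 9]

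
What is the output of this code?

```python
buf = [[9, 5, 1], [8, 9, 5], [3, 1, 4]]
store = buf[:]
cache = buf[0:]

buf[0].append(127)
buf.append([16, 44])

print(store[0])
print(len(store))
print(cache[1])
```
[9, 5, 1, 127]
3
[8, 9, 5]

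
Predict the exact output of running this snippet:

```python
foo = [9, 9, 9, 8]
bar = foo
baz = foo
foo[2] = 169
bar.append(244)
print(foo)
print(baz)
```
[9, 9, 169, 8, 244]
[9, 9, 169, 8, 244]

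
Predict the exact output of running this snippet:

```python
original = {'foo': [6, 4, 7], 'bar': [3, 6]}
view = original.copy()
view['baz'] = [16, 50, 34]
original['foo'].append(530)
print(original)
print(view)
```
{'foo': [6, 4, 7, 530], 'bar': [3, 6]}
{'foo': [6, 4, 7, 530], 'bar': [3, 6], 'baz': [16, 50, 34]}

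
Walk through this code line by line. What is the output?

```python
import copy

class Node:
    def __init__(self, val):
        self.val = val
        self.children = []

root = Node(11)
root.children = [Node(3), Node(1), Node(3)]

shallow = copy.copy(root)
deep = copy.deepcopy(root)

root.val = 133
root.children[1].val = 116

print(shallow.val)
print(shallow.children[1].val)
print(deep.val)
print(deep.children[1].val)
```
11
116
11
1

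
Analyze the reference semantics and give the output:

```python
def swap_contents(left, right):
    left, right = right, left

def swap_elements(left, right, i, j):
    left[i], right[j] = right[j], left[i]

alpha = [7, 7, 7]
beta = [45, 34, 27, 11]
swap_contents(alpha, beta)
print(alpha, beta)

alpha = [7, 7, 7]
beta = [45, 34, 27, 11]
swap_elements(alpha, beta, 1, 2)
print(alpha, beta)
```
[7, 7, 7] [45, 34, 27, 11]
[7, 27, 7] [45, 34, 7, 11]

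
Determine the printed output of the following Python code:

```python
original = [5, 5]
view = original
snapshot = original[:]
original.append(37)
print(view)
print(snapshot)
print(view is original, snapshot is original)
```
[5, 5, 37]
[5, 5]
True False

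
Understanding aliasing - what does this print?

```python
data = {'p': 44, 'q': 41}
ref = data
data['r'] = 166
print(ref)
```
{'p': 44, 'q': 41, 'r': 166}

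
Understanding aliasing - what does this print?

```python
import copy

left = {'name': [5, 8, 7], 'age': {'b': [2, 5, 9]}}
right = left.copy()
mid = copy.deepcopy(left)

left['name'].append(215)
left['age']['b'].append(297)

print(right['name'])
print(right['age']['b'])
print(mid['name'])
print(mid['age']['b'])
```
[5, 8, 7, 215]
[2, 5, 9, 297]
[5, 8, 7]
[2, 5, 9]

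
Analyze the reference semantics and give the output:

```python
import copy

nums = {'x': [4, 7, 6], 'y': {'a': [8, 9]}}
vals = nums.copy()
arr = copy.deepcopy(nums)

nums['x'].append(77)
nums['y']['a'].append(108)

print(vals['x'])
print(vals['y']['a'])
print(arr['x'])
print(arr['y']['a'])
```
[4, 7, 6, 77]
[8, 9, 108]
[4, 7, 6]
[8, 9]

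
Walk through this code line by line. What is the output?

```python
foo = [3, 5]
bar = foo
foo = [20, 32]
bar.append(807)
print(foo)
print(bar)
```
[20, 32]
[3, 5, 807]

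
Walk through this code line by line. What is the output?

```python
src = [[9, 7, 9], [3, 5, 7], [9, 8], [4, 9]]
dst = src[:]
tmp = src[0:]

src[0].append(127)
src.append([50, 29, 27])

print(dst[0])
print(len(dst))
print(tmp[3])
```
[9, 7, 9, 127]
4
[4, 9]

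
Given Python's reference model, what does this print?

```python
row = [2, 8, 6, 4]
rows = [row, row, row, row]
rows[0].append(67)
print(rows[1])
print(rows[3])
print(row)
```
[2, 8, 6, 4, 67]
[2, 8, 6, 4, 67]
[2, 8, 6, 4, 67]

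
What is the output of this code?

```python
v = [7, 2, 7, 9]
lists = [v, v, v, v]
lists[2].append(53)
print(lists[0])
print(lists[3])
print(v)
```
[7, 2, 7, 9, 53]
[7, 2, 7, 9, 53]
[7, 2, 7, 9, 53]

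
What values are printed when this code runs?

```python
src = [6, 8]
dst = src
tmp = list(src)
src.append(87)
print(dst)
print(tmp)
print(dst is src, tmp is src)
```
[6, 8, 87]
[6, 8]
True False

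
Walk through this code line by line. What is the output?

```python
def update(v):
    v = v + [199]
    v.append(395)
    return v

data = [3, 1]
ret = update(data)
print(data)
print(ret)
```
[3, 1]
[3, 1, 199, 395]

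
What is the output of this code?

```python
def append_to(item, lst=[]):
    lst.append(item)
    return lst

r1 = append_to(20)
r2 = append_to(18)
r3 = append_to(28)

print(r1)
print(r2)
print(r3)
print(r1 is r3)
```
[20, 18, 28]
[20, 18, 28]
[20, 18, 28]
True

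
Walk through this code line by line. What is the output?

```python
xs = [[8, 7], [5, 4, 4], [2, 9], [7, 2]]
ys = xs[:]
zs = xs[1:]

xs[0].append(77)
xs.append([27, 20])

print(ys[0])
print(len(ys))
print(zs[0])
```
[8, 7, 77]
4
[5, 4, 4]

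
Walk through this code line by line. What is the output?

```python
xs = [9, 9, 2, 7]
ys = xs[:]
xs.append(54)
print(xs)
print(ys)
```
[9, 9, 2, 7, 54]
[9, 9, 2, 7]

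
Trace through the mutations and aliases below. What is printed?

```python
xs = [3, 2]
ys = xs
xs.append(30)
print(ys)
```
[3, 2, 30]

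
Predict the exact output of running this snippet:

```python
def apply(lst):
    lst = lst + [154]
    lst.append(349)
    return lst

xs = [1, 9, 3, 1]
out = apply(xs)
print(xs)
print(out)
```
[1, 9, 3, 1]
[1, 9, 3, 1, 154, 349]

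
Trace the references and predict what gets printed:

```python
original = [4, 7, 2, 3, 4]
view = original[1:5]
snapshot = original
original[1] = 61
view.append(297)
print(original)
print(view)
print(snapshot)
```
[4, 61, 2, 3, 4]
[7, 2, 3, 4, 297]
[4, 61, 2, 3, 4]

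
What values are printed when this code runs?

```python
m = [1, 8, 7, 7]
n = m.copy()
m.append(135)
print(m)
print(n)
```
[1, 8, 7, 7, 135]
[1, 8, 7, 7]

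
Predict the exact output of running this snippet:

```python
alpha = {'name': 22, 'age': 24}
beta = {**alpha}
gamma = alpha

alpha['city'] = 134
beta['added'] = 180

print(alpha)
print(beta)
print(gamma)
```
{'name': 22, 'age': 24, 'city': 134}
{'name': 22, 'age': 24, 'added': 180}
{'name': 22, 'age': 24, 'city': 134}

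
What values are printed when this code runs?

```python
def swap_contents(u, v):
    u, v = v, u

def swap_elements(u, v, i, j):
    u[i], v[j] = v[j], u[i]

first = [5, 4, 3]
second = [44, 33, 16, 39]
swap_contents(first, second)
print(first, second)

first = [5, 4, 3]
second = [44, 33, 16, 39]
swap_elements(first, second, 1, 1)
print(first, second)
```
[5, 4, 3] [44, 33, 16, 39]
[5, 33, 3] [44, 4, 16, 39]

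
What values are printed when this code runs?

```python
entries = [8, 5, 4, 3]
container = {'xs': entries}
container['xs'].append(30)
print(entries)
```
[8, 5, 4, 3, 30]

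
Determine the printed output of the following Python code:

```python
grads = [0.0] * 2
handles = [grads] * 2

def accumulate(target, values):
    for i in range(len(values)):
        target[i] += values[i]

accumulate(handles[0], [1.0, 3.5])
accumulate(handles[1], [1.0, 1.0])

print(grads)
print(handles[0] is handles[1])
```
[2.0, 4.5]
True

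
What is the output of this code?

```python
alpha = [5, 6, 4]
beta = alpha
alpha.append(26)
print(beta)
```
[5, 6, 4, 26]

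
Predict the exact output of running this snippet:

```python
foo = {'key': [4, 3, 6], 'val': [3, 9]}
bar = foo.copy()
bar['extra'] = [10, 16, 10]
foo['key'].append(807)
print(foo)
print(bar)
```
{'key': [4, 3, 6, 807], 'val': [3, 9]}
{'key': [4, 3, 6, 807], 'val': [3, 9], 'extra': [10, 16, 10]}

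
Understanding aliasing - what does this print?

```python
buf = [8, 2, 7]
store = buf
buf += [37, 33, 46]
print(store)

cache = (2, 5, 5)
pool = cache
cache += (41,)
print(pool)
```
[8, 2, 7, 37, 33, 46]
(2, 5, 5)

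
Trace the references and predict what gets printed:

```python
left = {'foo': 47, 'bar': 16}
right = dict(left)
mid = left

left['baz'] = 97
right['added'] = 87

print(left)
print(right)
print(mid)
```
{'foo': 47, 'bar': 16, 'baz': 97}
{'foo': 47, 'bar': 16, 'added': 87}
{'foo': 47, 'bar': 16, 'baz': 97}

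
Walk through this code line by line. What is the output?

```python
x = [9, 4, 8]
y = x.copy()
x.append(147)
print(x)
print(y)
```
[9, 4, 8, 147]
[9, 4, 8]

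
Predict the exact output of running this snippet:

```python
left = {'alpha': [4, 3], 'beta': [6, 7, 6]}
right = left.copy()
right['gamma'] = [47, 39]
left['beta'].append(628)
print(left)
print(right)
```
{'alpha': [4, 3], 'beta': [6, 7, 6, 628]}
{'alpha': [4, 3], 'beta': [6, 7, 6, 628], 'gamma': [47, 39]}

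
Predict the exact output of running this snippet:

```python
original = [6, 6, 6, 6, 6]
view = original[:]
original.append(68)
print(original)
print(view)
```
[6, 6, 6, 6, 6, 68]
[6, 6, 6, 6, 6]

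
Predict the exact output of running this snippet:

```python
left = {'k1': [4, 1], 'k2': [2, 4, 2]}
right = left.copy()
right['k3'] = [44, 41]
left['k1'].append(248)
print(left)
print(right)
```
{'k1': [4, 1, 248], 'k2': [2, 4, 2]}
{'k1': [4, 1, 248], 'k2': [2, 4, 2], 'k3': [44, 41]}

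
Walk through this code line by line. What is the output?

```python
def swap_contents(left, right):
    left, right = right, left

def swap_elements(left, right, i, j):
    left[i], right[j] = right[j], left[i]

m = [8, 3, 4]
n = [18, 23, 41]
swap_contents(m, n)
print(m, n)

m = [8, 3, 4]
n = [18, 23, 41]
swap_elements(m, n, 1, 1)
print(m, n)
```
[8, 3, 4] [18, 23, 41]
[8, 23, 4] [18, 3, 41]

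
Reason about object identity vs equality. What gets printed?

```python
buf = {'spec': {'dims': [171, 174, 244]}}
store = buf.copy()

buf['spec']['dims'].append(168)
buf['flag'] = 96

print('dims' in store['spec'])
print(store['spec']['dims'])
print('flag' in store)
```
True
[171, 174, 244, 168]
False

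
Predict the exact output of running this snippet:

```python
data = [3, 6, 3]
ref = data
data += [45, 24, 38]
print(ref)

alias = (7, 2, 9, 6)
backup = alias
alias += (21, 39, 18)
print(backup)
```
[3, 6, 3, 45, 24, 38]
(7, 2, 9, 6)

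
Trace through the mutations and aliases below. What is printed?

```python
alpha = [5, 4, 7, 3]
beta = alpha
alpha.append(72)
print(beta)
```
[5, 4, 7, 3, 72]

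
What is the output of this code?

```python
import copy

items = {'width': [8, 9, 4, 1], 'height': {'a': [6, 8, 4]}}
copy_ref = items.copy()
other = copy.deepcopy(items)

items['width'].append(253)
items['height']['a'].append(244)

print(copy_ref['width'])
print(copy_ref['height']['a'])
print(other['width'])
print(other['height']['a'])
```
[8, 9, 4, 1, 253]
[6, 8, 4, 244]
[8, 9, 4, 1]
[6, 8, 4]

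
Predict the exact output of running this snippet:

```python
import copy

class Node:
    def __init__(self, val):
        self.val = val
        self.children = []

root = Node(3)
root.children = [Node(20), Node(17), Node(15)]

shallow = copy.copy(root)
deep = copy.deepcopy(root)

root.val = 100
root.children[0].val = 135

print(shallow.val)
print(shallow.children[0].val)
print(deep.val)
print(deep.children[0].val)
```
3
135
3
20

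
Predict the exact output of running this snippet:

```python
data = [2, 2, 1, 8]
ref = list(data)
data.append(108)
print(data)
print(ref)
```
[2, 2, 1, 8, 108]
[2, 2, 1, 8]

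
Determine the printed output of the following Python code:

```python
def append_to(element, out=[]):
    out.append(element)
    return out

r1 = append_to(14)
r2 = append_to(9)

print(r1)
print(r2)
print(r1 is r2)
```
[14, 9]
[14, 9]
True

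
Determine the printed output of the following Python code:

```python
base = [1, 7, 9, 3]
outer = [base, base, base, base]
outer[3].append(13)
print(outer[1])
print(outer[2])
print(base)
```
[1, 7, 9, 3, 13]
[1, 7, 9, 3, 13]
[1, 7, 9, 3, 13]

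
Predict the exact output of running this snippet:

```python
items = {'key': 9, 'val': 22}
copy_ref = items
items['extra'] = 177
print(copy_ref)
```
{'key': 9, 'val': 22, 'extra': 177}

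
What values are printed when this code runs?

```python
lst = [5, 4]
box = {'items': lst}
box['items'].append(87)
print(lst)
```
[5, 4, 87]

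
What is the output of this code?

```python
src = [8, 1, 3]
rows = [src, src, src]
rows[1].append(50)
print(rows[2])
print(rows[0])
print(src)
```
[8, 1, 3, 50]
[8, 1, 3, 50]
[8, 1, 3, 50]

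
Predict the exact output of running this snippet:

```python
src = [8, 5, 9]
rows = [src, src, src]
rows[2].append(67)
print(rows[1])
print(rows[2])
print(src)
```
[8, 5, 9, 67]
[8, 5, 9, 67]
[8, 5, 9, 67]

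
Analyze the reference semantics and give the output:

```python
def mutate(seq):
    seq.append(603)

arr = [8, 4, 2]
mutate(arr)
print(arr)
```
[8, 4, 2, 603]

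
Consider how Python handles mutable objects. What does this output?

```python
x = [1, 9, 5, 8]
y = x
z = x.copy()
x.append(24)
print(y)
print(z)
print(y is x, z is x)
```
[1, 9, 5, 8, 24]
[1, 9, 5, 8]
True False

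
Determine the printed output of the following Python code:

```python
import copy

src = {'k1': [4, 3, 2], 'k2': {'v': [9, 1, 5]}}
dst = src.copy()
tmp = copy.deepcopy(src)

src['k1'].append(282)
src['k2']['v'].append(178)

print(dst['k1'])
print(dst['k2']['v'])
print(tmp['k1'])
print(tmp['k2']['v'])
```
[4, 3, 2, 282]
[9, 1, 5, 178]
[4, 3, 2]
[9, 1, 5]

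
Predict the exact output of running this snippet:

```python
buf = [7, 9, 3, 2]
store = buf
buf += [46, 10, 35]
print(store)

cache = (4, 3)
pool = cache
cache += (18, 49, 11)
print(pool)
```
[7, 9, 3, 2, 46, 10, 35]
(4, 3)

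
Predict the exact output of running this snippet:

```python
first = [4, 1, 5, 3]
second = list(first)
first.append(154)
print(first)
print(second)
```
[4, 1, 5, 3, 154]
[4, 1, 5, 3]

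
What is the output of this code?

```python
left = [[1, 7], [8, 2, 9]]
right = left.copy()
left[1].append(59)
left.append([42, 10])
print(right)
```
[[1, 7], [8, 2, 9, 59]]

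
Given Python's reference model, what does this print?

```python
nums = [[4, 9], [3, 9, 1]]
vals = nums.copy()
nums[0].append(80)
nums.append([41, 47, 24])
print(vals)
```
[[4, 9, 80], [3, 9, 1]]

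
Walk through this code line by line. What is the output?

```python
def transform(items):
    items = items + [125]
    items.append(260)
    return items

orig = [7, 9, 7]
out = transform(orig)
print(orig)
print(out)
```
[7, 9, 7]
[7, 9, 7, 125, 260]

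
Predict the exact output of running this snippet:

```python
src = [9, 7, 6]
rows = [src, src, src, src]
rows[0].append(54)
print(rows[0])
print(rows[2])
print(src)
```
[9, 7, 6, 54]
[9, 7, 6, 54]
[9, 7, 6, 54]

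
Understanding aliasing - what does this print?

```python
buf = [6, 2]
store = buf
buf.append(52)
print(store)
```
[6, 2, 52]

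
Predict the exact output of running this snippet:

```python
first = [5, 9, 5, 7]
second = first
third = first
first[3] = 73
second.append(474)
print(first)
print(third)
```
[5, 9, 5, 73, 474]
[5, 9, 5, 73, 474]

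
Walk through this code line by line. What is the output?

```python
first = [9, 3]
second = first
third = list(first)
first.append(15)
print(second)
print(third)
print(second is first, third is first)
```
[9, 3, 15]
[9, 3]
True False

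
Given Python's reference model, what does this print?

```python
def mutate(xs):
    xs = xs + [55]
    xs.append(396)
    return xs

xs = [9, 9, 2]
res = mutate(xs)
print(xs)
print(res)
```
[9, 9, 2]
[9, 9, 2, 55, 396]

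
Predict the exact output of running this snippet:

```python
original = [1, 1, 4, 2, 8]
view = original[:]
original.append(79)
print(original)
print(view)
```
[1, 1, 4, 2, 8, 79]
[1, 1, 4, 2, 8]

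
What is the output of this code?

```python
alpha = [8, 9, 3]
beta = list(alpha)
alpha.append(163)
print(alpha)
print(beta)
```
[8, 9, 3, 163]
[8, 9, 3]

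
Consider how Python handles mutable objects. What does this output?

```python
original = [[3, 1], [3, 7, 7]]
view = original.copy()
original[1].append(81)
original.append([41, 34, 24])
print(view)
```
[[3, 1], [3, 7, 7, 81]]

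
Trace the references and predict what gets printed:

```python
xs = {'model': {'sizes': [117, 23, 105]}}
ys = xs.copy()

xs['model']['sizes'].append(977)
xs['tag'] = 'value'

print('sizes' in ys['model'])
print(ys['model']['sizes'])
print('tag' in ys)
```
True
[117, 23, 105, 977]
False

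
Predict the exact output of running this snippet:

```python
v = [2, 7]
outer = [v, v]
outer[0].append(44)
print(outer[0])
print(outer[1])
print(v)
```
[2, 7, 44]
[2, 7, 44]
[2, 7, 44]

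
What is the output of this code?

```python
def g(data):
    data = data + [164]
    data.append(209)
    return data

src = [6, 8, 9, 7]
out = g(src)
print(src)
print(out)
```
[6, 8, 9, 7]
[6, 8, 9, 7, 164, 209]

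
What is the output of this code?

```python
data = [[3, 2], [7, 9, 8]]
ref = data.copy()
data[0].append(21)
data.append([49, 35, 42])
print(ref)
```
[[3, 2, 21], [7, 9, 8]]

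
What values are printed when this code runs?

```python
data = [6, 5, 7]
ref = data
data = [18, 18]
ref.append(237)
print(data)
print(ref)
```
[18, 18]
[6, 5, 7, 237]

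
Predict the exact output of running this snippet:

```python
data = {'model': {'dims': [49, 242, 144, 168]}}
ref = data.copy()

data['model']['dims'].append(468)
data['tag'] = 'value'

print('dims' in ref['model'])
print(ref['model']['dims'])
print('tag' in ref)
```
True
[49, 242, 144, 168, 468]
False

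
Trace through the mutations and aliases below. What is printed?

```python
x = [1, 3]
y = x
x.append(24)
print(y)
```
[1, 3, 24]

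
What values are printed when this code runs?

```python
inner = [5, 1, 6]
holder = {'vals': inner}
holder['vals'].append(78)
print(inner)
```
[5, 1, 6, 78]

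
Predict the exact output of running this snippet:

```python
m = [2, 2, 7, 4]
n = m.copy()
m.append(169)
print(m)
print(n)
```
[2, 2, 7, 4, 169]
[2, 2, 7, 4]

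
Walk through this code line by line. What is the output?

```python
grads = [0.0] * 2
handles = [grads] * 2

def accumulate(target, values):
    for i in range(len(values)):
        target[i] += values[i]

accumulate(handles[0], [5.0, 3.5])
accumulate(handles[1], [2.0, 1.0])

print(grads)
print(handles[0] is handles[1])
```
[7.0, 4.5]
True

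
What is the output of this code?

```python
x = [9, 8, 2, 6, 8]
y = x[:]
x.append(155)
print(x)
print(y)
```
[9, 8, 2, 6, 8, 155]
[9, 8, 2, 6, 8]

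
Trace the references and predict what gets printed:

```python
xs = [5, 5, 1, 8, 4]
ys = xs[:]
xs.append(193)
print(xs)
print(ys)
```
[5, 5, 1, 8, 4, 193]
[5, 5, 1, 8, 4]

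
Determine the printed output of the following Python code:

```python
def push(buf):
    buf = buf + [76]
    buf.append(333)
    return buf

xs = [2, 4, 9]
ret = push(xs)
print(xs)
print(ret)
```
[2, 4, 9]
[2, 4, 9, 76, 333]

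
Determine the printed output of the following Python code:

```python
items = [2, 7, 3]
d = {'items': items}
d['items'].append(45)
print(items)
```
[2, 7, 3, 45]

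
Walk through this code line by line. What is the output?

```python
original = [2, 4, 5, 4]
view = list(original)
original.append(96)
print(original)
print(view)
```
[2, 4, 5, 4, 96]
[2, 4, 5, 4]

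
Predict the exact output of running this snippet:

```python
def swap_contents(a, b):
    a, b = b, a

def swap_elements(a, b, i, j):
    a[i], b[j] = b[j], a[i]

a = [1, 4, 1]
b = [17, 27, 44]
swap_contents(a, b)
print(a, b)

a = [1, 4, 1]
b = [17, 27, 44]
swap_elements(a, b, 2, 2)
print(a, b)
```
[1, 4, 1] [17, 27, 44]
[1, 4, 44] [17, 27, 1]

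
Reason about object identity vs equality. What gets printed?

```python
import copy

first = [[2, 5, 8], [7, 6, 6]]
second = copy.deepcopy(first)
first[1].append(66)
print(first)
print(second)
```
[[2, 5, 8], [7, 6, 6, 66]]
[[2, 5, 8], [7, 6, 6]]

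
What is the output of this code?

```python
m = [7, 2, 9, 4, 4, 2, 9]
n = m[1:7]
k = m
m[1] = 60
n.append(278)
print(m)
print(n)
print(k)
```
[7, 60, 9, 4, 4, 2, 9]
[2, 9, 4, 4, 2, 9, 278]
[7, 60, 9, 4, 4, 2, 9]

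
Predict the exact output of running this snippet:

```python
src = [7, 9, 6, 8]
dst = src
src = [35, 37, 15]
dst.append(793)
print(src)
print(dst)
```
[35, 37, 15]
[7, 9, 6, 8, 793]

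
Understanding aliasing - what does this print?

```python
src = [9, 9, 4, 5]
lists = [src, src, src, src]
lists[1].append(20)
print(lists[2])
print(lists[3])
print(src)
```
[9, 9, 4, 5, 20]
[9, 9, 4, 5, 20]
[9, 9, 4, 5, 20]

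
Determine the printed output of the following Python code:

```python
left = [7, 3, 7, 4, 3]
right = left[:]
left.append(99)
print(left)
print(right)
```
[7, 3, 7, 4, 3, 99]
[7, 3, 7, 4, 3]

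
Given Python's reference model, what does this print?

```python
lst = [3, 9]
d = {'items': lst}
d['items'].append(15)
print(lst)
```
[3, 9, 15]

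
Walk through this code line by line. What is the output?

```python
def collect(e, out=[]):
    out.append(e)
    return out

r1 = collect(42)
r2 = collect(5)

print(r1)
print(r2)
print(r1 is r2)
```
[42, 5]
[42, 5]
True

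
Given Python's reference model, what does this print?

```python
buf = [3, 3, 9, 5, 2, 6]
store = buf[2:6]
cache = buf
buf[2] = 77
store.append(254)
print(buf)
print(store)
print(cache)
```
[3, 3, 77, 5, 2, 6]
[9, 5, 2, 6, 254]
[3, 3, 77, 5, 2, 6]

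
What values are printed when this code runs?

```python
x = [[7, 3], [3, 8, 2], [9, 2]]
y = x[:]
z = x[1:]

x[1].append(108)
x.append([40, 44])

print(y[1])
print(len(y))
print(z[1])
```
[3, 8, 2, 108]
3
[9, 2]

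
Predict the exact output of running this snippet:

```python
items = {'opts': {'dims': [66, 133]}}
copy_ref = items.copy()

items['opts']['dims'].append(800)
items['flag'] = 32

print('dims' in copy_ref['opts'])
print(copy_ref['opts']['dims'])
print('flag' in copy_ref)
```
True
[66, 133, 800]
False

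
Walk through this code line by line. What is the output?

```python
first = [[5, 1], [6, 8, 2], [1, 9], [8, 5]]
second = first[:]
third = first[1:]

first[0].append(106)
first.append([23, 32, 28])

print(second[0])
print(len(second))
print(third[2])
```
[5, 1, 106]
4
[8, 5]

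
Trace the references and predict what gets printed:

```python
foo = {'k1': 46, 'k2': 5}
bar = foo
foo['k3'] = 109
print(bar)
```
{'k1': 46, 'k2': 5, 'k3': 109}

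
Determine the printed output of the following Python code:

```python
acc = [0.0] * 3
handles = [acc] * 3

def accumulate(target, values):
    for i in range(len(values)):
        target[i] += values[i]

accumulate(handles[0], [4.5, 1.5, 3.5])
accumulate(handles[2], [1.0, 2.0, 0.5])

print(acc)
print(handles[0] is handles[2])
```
[5.5, 3.5, 4.0]
True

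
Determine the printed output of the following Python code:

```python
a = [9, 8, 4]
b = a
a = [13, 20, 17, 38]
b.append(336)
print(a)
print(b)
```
[13, 20, 17, 38]
[9, 8, 4, 336]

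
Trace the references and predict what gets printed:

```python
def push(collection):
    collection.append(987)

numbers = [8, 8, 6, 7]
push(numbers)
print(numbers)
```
[8, 8, 6, 7, 987]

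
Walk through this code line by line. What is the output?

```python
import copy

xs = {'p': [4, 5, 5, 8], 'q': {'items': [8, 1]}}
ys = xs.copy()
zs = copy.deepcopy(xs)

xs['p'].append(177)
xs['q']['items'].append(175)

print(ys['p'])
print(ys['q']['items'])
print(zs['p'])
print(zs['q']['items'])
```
[4, 5, 5, 8, 177]
[8, 1, 175]
[4, 5, 5, 8]
[8, 1]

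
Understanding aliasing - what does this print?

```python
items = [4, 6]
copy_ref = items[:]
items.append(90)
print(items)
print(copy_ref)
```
[4, 6, 90]
[4, 6]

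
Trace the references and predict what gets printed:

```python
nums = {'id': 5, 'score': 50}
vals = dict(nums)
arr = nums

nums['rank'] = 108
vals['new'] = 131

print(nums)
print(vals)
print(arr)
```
{'id': 5, 'score': 50, 'rank': 108}
{'id': 5, 'score': 50, 'new': 131}
{'id': 5, 'score': 50, 'rank': 108}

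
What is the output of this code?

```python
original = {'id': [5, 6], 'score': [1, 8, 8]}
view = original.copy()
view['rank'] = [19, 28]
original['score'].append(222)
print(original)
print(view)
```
{'id': [5, 6], 'score': [1, 8, 8, 222]}
{'id': [5, 6], 'score': [1, 8, 8, 222], 'rank': [19, 28]}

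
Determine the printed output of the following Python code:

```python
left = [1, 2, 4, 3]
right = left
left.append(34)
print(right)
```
[1, 2, 4, 3, 34]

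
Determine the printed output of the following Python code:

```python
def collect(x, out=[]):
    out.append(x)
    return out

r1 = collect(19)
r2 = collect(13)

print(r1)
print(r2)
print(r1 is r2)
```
[19, 13]
[19, 13]
True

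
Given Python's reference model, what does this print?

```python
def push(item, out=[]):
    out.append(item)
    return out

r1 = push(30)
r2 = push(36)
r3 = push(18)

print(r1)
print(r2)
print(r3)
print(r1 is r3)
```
[30, 36, 18]
[30, 36, 18]
[30, 36, 18]
True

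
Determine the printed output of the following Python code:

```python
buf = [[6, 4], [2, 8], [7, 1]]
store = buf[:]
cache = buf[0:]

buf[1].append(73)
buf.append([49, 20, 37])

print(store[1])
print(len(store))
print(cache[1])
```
[2, 8, 73]
3
[2, 8, 73]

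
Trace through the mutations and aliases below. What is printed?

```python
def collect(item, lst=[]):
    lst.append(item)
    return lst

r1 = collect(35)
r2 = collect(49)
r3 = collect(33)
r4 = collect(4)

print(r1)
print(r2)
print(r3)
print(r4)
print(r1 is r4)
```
[35, 49, 33, 4]
[35, 49, 33, 4]
[35, 49, 33, 4]
[35, 49, 33, 4]
True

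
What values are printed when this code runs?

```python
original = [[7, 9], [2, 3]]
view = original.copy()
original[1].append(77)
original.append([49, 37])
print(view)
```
[[7, 9], [2, 3, 77]]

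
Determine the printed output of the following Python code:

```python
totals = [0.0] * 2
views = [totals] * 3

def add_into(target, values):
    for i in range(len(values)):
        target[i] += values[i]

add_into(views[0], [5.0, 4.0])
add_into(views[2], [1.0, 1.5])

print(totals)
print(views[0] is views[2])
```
[6.0, 5.5]
True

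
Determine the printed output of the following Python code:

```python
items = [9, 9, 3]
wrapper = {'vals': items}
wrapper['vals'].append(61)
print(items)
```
[9, 9, 3, 61]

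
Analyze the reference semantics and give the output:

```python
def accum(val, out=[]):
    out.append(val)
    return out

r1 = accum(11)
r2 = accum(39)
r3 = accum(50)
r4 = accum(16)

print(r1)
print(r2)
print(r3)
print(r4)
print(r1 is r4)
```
[11, 39, 50, 16]
[11, 39, 50, 16]
[11, 39, 50, 16]
[11, 39, 50, 16]
True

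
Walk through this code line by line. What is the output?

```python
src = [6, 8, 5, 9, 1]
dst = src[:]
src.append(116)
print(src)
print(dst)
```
[6, 8, 5, 9, 1, 116]
[6, 8, 5, 9, 1]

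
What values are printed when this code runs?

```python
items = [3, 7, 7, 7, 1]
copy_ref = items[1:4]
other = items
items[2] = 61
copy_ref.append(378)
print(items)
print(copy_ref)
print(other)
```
[3, 7, 61, 7, 1]
[7, 7, 7, 378]
[3, 7, 61, 7, 1]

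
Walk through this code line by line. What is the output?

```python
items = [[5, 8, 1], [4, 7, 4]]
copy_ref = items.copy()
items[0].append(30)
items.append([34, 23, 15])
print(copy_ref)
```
[[5, 8, 1, 30], [4, 7, 4]]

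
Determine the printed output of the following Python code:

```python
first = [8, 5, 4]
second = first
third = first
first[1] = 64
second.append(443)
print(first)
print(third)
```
[8, 64, 4, 443]
[8, 64, 4, 443]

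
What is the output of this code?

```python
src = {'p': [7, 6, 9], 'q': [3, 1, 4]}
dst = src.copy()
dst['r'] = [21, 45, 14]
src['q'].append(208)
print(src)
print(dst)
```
{'p': [7, 6, 9], 'q': [3, 1, 4, 208]}
{'p': [7, 6, 9], 'q': [3, 1, 4, 208], 'r': [21, 45, 14]}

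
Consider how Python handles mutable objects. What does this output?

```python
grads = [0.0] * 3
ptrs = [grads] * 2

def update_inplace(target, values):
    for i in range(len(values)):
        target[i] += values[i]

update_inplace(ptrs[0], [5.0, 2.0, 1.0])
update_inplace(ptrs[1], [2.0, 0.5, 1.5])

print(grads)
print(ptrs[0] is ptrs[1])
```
[7.0, 2.5, 2.5]
True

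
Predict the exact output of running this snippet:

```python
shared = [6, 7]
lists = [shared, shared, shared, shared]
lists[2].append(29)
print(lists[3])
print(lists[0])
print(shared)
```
[6, 7, 29]
[6, 7, 29]
[6, 7, 29]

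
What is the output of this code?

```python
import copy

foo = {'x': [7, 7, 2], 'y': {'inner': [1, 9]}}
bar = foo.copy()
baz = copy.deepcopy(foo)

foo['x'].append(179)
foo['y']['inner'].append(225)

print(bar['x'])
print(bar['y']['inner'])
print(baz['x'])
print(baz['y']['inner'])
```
[7, 7, 2, 179]
[1, 9, 225]
[7, 7, 2]
[1, 9]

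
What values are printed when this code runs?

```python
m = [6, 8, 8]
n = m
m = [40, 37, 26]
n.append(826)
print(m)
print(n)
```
[40, 37, 26]
[6, 8, 8, 826]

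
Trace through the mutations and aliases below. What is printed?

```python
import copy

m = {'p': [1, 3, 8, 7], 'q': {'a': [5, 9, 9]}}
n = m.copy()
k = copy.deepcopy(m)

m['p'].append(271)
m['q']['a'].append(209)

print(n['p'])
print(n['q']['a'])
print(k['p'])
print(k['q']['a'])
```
[1, 3, 8, 7, 271]
[5, 9, 9, 209]
[1, 3, 8, 7]
[5, 9, 9]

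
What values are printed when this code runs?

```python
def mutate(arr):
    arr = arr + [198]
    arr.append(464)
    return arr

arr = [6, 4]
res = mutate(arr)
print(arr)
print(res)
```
[6, 4]
[6, 4, 198, 464]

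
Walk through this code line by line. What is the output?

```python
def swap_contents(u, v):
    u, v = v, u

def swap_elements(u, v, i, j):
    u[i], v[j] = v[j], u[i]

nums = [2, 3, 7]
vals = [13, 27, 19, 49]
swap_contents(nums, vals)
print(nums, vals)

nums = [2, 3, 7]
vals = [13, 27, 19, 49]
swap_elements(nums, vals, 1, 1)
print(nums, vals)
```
[2, 3, 7] [13, 27, 19, 49]
[2, 27, 7] [13, 3, 19, 49]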